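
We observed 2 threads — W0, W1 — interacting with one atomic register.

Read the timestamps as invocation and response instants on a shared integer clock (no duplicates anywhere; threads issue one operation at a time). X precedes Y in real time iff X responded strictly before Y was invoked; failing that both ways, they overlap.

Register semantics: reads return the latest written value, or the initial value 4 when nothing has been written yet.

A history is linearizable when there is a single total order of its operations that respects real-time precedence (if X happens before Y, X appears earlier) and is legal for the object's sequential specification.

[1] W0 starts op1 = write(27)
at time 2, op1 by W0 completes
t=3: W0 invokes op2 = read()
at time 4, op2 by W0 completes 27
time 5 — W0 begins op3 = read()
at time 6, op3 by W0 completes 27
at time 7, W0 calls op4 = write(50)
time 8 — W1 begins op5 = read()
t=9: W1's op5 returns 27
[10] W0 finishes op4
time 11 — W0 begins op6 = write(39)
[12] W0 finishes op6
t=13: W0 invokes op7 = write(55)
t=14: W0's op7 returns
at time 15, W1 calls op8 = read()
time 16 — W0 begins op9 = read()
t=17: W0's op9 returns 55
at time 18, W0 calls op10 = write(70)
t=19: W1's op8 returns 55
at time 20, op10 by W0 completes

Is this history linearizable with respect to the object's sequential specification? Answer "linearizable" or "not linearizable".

linearizable

one valid linearization: op1, op2, op3, op5, op4, op6, op7, op8, op9, op10
1. op1 write(27), leaving value 27
2. op2 read() → 27, leaving value 27
3. op3 read() → 27, leaving value 27
4. op5 read() → 27, leaving value 27
5. op4 write(50), leaving value 50
6. op6 write(39), leaving value 39
7. op7 write(55), leaving value 55
8. op8 read() → 55, leaving value 55
9. op9 read() → 55, leaving value 55
10. op10 write(70), leaving value 70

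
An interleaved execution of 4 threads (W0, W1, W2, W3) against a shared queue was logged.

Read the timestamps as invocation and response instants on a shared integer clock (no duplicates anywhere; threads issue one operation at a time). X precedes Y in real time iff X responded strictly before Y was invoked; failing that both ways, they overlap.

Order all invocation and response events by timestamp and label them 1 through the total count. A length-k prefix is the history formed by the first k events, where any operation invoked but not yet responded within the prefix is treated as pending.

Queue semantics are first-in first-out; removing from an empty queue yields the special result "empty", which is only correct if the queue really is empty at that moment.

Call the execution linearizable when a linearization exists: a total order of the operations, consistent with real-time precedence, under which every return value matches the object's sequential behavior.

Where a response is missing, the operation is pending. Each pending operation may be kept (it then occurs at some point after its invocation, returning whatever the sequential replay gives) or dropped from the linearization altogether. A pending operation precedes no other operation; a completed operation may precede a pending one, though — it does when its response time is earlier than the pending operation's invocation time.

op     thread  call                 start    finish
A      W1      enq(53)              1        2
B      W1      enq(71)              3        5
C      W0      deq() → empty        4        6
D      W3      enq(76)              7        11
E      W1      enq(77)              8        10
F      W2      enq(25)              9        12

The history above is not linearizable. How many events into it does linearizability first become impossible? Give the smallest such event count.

6

a valid linearization of events 1..5 exists, for instance A, B:
after step 1 (A enq(53)): queue <53>
after step 2 (B enq(71)): queue <53,71>
with event 6 included (C responding at time 6), all real-time-consistent orders fail
for example A, B, C fails at step 3: C deq() → empty is not legal there
for example A, C, B fails at step 2: C deq() → empty is not legal there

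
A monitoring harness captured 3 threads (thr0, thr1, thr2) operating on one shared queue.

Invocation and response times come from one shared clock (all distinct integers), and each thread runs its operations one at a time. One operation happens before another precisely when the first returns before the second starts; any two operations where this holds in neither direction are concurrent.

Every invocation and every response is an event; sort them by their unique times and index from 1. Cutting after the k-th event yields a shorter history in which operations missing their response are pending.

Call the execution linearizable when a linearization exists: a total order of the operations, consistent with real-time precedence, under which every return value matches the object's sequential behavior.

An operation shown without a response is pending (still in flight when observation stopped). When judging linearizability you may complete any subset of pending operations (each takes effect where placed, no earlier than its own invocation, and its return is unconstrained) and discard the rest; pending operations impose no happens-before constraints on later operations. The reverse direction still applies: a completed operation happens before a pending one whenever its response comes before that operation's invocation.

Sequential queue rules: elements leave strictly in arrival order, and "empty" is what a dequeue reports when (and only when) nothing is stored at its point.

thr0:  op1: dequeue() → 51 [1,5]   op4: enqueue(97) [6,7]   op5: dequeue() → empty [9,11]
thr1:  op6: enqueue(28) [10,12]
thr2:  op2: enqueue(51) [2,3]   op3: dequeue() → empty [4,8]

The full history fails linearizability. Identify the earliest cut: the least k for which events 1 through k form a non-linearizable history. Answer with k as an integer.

a valid linearization of events 1..10 exists, for instance op2, op1, op3, op4:
after step 1 (op2 enqueue(51)): queue <51>
after step 2 (op1 dequeue() → 51): queue <>
after step 3 (op3 dequeue() → empty): queue <>
after step 4 (op4 enqueue(97)): queue <97>
event 11 — op5's response, time 11 — after it, nothing linearizes
including or dropping the 1 pending operation (op6) in any combination fails
take op1, op2, op3, op4, op5 (pending dropped): step 1 already fails, because op1 dequeue() → 51 cannot occur there
take op1, op2, op4, op3, op5 (pending dropped): step 1 already fails, because op1 dequeue() → 51 cannot occur there

11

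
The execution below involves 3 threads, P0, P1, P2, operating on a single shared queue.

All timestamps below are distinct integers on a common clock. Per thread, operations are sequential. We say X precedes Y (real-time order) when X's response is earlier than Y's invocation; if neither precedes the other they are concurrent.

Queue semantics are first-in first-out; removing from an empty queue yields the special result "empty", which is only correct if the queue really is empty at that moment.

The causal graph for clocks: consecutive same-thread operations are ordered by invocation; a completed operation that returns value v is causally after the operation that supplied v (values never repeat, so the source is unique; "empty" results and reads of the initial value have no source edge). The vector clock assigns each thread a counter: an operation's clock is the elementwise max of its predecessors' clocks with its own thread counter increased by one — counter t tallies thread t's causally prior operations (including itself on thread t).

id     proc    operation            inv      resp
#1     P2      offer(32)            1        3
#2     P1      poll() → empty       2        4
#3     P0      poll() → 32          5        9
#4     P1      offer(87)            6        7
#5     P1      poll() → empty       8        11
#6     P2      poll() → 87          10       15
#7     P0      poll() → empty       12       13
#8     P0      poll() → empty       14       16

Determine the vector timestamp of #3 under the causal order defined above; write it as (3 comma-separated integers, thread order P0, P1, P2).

VC(#1, invoked at 1): no causal predecessors; +1 on P2 → (0, 0, 1)
VC(#2, invoked at 2): no causal predecessors; +1 on P1 → (0, 1, 0)
VC(#4, invoked at 6): max of VC(#2)=(0, 1, 0), then +1 on thread P1 → (0, 2, 0)
VC(#3, invoked at 5): max of VC(#1)=(0, 0, 1), then +1 on thread P0 → (1, 0, 1)
VC(#5, invoked at 8): max of VC(#4)=(0, 2, 0), then +1 on thread P1 → (0, 3, 0)
VC(#7, invoked at 12): max of VC(#3)=(1, 0, 1), then +1 on thread P0 → (2, 0, 1)
VC(#6, invoked at 10): max of VC(#1)=(0, 0, 1), VC(#4)=(0, 2, 0), then +1 on thread P2 → (0, 2, 2)
VC(#8, invoked at 14): max of VC(#7)=(2, 0, 1), then +1 on thread P0 → (3, 0, 1)
target: VC(#3) = (1, 0, 1)

(1, 0, 1)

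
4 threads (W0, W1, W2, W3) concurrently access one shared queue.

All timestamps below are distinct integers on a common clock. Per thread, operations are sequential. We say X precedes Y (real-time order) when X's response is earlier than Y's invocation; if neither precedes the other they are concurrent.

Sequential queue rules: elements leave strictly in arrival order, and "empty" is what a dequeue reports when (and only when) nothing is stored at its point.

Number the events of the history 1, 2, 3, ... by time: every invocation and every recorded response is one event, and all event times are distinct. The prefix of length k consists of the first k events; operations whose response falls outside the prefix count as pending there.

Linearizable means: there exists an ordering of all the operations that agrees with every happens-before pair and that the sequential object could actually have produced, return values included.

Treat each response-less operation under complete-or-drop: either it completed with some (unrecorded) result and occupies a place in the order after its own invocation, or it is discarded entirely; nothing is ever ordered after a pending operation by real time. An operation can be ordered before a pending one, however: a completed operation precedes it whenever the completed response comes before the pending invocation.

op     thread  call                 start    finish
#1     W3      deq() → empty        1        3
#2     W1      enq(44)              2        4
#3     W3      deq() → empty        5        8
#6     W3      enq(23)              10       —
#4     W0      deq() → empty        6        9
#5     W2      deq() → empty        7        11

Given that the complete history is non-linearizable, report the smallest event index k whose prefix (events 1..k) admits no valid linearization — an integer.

a valid linearization of events 1..10 exists, for instance #1, #2, #5, #3, #4:
1. #1 deq() → empty, leaving queue <>
2. #2 enq(44), leaving queue <44>
3. #5 deq() (pending, included), leaving queue <>
4. #3 deq() → empty, leaving queue <>
5. #4 deq() → empty, leaving queue <>
event 11 — #5's response, time 11 — after it, nothing linearizes
no escape via the 1 pending operation (#6): every completion choice fails
e.g. #1, #2, #3, #4, #5 (pending dropped): illegal at step 3, since #3 deq() → empty cannot apply there
e.g. #1, #2, #3, #5, #4 (pending dropped): illegal at step 3, since #3 deq() → empty cannot apply there

11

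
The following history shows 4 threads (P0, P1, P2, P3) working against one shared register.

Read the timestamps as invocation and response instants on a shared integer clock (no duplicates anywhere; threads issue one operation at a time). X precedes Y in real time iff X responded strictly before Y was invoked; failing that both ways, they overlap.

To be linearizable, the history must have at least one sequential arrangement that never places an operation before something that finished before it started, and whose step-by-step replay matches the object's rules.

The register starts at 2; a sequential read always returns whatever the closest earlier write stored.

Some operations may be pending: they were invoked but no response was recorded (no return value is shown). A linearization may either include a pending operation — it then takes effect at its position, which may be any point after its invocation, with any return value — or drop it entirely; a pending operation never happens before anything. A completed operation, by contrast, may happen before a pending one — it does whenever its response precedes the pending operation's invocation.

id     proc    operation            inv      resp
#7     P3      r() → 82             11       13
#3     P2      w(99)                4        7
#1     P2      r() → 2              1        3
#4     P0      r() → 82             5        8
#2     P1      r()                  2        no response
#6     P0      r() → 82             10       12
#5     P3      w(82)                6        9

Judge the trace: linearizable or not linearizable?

a witness: #1, #2, #3, #5, #4, #6, #7
after step 1 (#1 r() → 2): value 2
after step 2 (#2 r() (pending, included)): value 2
after step 3 (#3 w(99)): value 99
after step 4 (#5 w(82)): value 82
after step 5 (#4 r() → 82): value 82
after step 6 (#6 r() → 82): value 82
after step 7 (#7 r() → 82): value 82

linearizable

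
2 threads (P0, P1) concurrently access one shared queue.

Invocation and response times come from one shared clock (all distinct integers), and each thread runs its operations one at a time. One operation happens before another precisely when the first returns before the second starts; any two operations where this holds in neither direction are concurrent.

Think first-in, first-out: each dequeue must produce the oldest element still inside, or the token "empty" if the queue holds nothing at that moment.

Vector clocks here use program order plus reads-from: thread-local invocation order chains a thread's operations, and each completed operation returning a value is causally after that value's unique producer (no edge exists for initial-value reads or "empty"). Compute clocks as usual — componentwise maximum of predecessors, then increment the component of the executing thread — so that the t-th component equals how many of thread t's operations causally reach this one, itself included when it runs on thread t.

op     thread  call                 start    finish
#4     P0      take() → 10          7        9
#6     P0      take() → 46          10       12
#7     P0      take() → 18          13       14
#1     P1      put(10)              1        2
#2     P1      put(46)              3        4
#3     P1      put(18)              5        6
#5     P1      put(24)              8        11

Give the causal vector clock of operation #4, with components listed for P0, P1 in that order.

(1, 1)

root op #1, invoked 1: fresh clock plus P1's own tick → (0, 1)
invoked at 3, #2 merges VC(#1)=(0, 1) and bumps P1's slot → (0, 2)
invoked at 7, #4 merges VC(#1)=(0, 1) and bumps P0's slot → (1, 1)
invoked at 5, #3 merges VC(#2)=(0, 2) and bumps P1's slot → (0, 3)
invoked at 8, #5 merges VC(#3)=(0, 3) and bumps P1's slot → (0, 4)
invoked at 10, #6 merges VC(#2)=(0, 2), VC(#4)=(1, 1) and bumps P0's slot → (2, 2)
invoked at 13, #7 merges VC(#3)=(0, 3), VC(#6)=(2, 2) and bumps P0's slot → (3, 3)
target: VC(#4) = (1, 1)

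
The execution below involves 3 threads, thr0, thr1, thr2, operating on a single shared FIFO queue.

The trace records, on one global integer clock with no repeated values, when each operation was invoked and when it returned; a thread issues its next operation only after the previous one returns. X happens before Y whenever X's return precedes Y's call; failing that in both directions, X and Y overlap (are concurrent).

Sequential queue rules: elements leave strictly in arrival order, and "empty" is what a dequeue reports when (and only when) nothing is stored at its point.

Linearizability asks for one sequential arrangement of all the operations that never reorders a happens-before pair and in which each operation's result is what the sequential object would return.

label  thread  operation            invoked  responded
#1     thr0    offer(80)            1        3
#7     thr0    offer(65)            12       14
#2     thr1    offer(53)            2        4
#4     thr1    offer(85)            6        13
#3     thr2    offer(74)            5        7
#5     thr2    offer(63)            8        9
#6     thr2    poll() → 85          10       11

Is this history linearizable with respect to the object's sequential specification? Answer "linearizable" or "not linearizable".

events 1..10 are fine; event 11 — the response of #6 at time 11 — makes the prefix non-linearizable
the 5 completed operations admit 2 real-time orders; each fails the FIFO queue replay
no completion choice of the 1 pending operation (#4) rescues it — every subset was tried
e.g. #1, #2, #3, #5, #6 (pending dropped): illegal at step 5, since #6 poll() → 85 cannot apply there
e.g. #2, #1, #3, #5, #6 (pending dropped): illegal at step 5, since #6 poll() → 85 cannot apply there

not linearizable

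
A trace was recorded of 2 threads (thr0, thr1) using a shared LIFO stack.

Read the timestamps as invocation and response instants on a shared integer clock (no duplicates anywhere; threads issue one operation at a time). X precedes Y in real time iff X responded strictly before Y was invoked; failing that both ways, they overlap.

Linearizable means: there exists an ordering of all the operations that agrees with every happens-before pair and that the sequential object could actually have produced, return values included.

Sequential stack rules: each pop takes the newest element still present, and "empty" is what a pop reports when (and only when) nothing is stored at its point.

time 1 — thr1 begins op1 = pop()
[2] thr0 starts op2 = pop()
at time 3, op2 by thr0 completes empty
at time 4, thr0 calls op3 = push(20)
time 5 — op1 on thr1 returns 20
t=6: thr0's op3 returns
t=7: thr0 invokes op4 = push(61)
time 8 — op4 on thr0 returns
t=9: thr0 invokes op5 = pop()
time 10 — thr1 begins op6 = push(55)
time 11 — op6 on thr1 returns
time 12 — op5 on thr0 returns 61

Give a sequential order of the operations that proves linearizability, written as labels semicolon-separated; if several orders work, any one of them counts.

op2; op3; op1; op4; op5; op6

after step 1 (op2 pop() → empty): stack <>
after step 2 (op3 push(20)): stack <20>
after step 3 (op1 pop() → 20): stack <>
after step 4 (op4 push(61)): stack <61>
after step 5 (op5 pop() → 61): stack <>
after step 6 (op6 push(55)): stack <55>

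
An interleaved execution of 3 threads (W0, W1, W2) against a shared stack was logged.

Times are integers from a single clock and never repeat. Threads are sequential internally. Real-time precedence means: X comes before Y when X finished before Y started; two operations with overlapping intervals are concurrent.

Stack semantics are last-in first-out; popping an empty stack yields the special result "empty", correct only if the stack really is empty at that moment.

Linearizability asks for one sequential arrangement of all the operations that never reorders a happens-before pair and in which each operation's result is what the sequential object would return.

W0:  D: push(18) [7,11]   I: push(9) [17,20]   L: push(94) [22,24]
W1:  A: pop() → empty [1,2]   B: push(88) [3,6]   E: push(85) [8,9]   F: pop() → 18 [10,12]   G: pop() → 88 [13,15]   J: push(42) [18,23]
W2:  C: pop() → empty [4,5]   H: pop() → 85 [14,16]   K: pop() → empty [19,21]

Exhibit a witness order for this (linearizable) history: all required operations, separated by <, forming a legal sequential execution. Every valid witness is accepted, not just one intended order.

A < C < B < E < D < F < H < G < K < I < J < L

after step 1 (A pop() → empty): stack <>
after step 2 (C pop() → empty): stack <>
after step 3 (B push(88)): stack <88>
after step 4 (E push(85)): stack <88,85>
after step 5 (D push(18)): stack <88,85,18>
after step 6 (F pop() → 18): stack <88,85>
after step 7 (H pop() → 85): stack <88>
after step 8 (G pop() → 88): stack <>
after step 9 (K pop() → empty): stack <>
after step 10 (I push(9)): stack <9>
after step 11 (J push(42)): stack <9,42>
after step 12 (L push(94)): stack <9,42,94>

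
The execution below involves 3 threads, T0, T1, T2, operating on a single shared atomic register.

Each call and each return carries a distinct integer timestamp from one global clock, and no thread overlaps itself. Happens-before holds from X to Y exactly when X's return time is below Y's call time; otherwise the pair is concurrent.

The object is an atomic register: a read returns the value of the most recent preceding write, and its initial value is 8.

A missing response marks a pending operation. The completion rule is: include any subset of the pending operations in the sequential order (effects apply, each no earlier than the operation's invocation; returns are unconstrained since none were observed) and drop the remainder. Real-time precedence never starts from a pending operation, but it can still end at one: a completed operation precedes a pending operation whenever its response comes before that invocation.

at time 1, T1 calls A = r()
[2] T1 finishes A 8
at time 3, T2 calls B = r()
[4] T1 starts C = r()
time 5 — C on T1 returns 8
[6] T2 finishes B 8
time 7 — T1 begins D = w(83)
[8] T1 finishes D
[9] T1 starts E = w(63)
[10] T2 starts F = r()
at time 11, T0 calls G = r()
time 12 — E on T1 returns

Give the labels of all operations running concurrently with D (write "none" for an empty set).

none

overlap test against D [7,8]: concurrent iff the interval meets 7..8
A [1,2]: before
B [3,6]: before
C [4,5]: before
E [9,12]: after
F [10,…): after
G [11,…): after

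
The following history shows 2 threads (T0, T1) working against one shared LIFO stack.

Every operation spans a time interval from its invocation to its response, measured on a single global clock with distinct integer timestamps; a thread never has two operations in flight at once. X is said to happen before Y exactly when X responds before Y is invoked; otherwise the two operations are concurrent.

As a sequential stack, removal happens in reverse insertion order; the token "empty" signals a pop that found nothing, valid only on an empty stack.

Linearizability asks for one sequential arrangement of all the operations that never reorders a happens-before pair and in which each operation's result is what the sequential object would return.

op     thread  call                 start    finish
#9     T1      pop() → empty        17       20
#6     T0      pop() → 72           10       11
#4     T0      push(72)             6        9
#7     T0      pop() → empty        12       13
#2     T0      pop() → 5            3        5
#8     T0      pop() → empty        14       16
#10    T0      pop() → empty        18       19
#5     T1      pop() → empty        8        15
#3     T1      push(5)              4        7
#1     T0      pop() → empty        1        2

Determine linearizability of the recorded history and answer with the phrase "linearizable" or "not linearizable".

linearizable

witness order: #1, #3, #2, #4, #6, #5, #7, #8, #9, #10
after step 1 (#1 pop() → empty): stack <>
after step 2 (#3 push(5)): stack <5>
after step 3 (#2 pop() → 5): stack <>
after step 4 (#4 push(72)): stack <72>
after step 5 (#6 pop() → 72): stack <>
after step 6 (#5 pop() → empty): stack <>
after step 7 (#7 pop() → empty): stack <>
after step 8 (#8 pop() → empty): stack <>
after step 9 (#9 pop() → empty): stack <>
after step 10 (#10 pop() → empty): stack <>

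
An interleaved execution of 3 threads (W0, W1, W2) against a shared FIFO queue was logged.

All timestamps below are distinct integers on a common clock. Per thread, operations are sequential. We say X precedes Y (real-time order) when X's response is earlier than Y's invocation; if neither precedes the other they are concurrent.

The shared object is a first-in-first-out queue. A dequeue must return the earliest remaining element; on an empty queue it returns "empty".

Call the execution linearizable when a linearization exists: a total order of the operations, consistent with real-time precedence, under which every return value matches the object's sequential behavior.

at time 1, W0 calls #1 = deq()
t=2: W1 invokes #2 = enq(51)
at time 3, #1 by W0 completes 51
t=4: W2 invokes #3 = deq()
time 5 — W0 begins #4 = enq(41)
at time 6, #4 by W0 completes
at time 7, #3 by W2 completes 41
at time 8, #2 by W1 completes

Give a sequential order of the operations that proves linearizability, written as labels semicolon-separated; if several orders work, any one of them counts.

#2; #1; #4; #3

step 1: #2 enq(51) — queue <51>
step 2: #1 deq() → 51 — queue <>
step 3: #4 enq(41) — queue <41>
step 4: #3 deq() → 41 — queue <>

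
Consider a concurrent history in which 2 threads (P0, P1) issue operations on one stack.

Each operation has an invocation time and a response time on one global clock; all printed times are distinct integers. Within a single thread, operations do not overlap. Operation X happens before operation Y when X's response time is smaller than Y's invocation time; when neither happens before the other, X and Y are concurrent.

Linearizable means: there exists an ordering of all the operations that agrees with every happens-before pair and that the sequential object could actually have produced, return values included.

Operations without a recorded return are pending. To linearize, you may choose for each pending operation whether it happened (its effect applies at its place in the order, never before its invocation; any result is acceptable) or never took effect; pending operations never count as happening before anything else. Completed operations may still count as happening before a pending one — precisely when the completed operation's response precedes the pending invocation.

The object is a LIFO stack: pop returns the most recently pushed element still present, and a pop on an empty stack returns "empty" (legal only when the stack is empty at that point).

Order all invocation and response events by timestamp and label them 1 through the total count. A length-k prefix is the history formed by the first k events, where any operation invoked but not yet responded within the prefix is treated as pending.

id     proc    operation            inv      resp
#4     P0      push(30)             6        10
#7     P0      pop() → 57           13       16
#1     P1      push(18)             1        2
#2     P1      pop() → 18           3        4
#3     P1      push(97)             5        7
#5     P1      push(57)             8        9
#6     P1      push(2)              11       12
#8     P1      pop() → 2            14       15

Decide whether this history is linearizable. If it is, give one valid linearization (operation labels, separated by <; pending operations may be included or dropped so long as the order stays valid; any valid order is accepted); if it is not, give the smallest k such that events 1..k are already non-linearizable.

1. #1 push(18), leaving stack <18>
2. #2 pop() → 18, leaving stack <>
3. #3 push(97), leaving stack <97>
4. #4 push(30), leaving stack <97,30>
5. #5 push(57), leaving stack <97,30,57>
6. #6 push(2), leaving stack <97,30,57,2>
7. #8 pop() → 2, leaving stack <97,30,57>
8. #7 pop() → 57, leaving stack <97,30>

linearizable — witness: #1 < #2 < #3 < #4 < #5 < #6 < #8 < #7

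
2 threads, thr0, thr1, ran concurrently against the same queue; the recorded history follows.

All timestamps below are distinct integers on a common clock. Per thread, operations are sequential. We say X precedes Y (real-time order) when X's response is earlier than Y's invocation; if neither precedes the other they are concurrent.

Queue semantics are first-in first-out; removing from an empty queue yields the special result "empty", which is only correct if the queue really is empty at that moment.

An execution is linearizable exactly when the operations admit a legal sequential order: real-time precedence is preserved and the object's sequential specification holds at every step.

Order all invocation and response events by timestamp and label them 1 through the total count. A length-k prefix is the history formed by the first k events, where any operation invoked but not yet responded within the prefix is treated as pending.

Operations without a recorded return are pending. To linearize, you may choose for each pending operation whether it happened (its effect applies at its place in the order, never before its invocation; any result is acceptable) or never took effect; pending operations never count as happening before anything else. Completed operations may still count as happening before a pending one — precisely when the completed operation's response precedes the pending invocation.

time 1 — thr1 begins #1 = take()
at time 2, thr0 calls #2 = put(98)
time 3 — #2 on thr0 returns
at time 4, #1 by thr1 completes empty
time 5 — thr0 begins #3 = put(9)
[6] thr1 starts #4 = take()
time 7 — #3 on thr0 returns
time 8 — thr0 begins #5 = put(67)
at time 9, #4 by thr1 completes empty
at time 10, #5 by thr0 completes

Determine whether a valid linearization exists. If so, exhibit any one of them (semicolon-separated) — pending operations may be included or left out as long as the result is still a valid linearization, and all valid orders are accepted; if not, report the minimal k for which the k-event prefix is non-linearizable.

cut after 8 events: linearizable; cut after 9 events (#4 responds, time 9): not linearizable
no legal order exists: 4 real-time-consistent candidates over 4 completed queue operations, all rejected
every completion of the 1 pending operation (#5) was checked; none linearizes
one such order, #1, #2, #3, #4 (pending dropped), breaks at step 4 where #4 take() → empty is illegal
one such order, #1, #2, #4, #3 (pending dropped), breaks at step 3 where #4 take() → empty is illegal

not linearizable — minimal violating prefix: 9 events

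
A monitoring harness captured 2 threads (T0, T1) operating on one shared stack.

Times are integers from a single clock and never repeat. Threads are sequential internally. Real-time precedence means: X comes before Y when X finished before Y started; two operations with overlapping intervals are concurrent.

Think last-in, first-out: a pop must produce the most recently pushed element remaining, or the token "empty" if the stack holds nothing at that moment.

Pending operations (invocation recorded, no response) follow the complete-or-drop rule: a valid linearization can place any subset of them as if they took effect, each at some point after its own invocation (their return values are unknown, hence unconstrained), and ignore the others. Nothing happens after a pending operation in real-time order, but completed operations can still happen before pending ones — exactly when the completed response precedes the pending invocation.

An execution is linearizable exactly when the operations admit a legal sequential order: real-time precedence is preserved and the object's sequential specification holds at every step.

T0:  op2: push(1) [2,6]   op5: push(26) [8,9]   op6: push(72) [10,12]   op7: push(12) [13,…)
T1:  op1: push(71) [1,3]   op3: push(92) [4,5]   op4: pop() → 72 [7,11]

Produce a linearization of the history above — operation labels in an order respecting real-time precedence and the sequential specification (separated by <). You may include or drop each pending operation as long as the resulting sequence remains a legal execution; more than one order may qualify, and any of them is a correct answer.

1. op1 push(71), leaving stack <71>
2. op2 push(1), leaving stack <71,1>
3. op3 push(92), leaving stack <71,1,92>
4. op5 push(26), leaving stack <71,1,92,26>
5. op6 push(72), leaving stack <71,1,92,26,72>
6. op4 pop() → 72, leaving stack <71,1,92,26>

op1 < op2 < op3 < op5 < op6 < op4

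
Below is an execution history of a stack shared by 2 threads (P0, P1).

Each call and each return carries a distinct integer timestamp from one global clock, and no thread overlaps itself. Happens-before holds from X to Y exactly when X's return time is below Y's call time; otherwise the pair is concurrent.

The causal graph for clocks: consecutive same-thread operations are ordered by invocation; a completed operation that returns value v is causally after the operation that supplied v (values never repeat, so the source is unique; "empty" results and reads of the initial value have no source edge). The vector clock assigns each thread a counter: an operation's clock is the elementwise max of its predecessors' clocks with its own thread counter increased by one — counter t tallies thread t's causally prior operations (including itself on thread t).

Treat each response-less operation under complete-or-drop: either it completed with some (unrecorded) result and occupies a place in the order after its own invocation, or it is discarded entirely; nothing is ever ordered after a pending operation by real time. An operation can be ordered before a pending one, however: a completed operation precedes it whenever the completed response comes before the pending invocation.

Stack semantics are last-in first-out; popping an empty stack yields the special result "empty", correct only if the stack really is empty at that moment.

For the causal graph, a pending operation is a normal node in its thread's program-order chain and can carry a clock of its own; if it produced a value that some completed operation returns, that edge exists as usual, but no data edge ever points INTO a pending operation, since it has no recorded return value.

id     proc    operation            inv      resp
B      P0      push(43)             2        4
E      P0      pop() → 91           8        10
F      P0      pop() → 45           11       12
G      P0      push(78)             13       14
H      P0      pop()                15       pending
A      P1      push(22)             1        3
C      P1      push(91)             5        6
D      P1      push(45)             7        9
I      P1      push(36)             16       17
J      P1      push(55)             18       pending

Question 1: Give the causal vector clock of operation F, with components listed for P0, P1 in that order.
(3, 3)

invoked at 1, A has no predecessors; its own P1 bump gives (0, 1)
invoked at 2, B has no predecessors; its own P0 bump gives (1, 0)
C, invoked 5, takes VC(A)=(0, 1) under max, adds 1 for P1 → (0, 2)
D, invoked 7, takes VC(C)=(0, 2) under max, adds 1 for P1 → (0, 3)
I, invoked 16, takes VC(D)=(0, 3) under max, adds 1 for P1 → (0, 4)
E, invoked 8, takes VC(B)=(1, 0), VC(C)=(0, 2) under max, adds 1 for P0 → (2, 2)
J, invoked 18, takes VC(I)=(0, 4) under max, adds 1 for P1 → (0, 5)
F, invoked 11, takes VC(D)=(0, 3), VC(E)=(2, 2) under max, adds 1 for P0 → (3, 3)
G, invoked 13, takes VC(F)=(3, 3) under max, adds 1 for P0 → (4, 3)
H, invoked 15, takes VC(G)=(4, 3) under max, adds 1 for P0 → (5, 3)
target: VC(F) = (3, 3)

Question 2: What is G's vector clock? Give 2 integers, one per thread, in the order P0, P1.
(4, 3)

root op A, invoked 1: fresh clock plus P1's own tick → (0, 1)
root op B, invoked 2: fresh clock plus P0's own tick → (1, 0)
invoked at 5, C merges VC(A)=(0, 1) and bumps P1's slot → (0, 2)
invoked at 7, D merges VC(C)=(0, 2) and bumps P1's slot → (0, 3)
invoked at 16, I merges VC(D)=(0, 3) and bumps P1's slot → (0, 4)
invoked at 8, E merges VC(B)=(1, 0), VC(C)=(0, 2) and bumps P0's slot → (2, 2)
invoked at 18, J merges VC(I)=(0, 4) and bumps P1's slot → (0, 5)
invoked at 11, F merges VC(D)=(0, 3), VC(E)=(2, 2) and bumps P0's slot → (3, 3)
invoked at 13, G merges VC(F)=(3, 3) and bumps P0's slot → (4, 3)
invoked at 15, H merges VC(G)=(4, 3) and bumps P0's slot → (5, 3)
target: VC(G) = (4, 3)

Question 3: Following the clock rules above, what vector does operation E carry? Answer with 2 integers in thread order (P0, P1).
(2, 2)

A, invoked 1, has no incoming edges; only P1's bump applies → (0, 1)
B, invoked 2, has no incoming edges; only P0's bump applies → (1, 0)
C (invocation 5): componentwise max over VC(A)=(0, 1), +1 at P1, giving (0, 2)
D (invocation 7): componentwise max over VC(C)=(0, 2), +1 at P1, giving (0, 3)
I (invocation 16): componentwise max over VC(D)=(0, 3), +1 at P1, giving (0, 4)
E (invocation 8): componentwise max over VC(B)=(1, 0), VC(C)=(0, 2), +1 at P0, giving (2, 2)
J (invocation 18): componentwise max over VC(I)=(0, 4), +1 at P1, giving (0, 5)
F (invocation 11): componentwise max over VC(D)=(0, 3), VC(E)=(2, 2), +1 at P0, giving (3, 3)
G (invocation 13): componentwise max over VC(F)=(3, 3), +1 at P0, giving (4, 3)
H (invocation 15): componentwise max over VC(G)=(4, 3), +1 at P0, giving (5, 3)
target: VC(E) = (2, 2)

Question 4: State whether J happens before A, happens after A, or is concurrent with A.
after

J spans [18,…), A spans [1,3]
resp(A)=3 < inv(J)=18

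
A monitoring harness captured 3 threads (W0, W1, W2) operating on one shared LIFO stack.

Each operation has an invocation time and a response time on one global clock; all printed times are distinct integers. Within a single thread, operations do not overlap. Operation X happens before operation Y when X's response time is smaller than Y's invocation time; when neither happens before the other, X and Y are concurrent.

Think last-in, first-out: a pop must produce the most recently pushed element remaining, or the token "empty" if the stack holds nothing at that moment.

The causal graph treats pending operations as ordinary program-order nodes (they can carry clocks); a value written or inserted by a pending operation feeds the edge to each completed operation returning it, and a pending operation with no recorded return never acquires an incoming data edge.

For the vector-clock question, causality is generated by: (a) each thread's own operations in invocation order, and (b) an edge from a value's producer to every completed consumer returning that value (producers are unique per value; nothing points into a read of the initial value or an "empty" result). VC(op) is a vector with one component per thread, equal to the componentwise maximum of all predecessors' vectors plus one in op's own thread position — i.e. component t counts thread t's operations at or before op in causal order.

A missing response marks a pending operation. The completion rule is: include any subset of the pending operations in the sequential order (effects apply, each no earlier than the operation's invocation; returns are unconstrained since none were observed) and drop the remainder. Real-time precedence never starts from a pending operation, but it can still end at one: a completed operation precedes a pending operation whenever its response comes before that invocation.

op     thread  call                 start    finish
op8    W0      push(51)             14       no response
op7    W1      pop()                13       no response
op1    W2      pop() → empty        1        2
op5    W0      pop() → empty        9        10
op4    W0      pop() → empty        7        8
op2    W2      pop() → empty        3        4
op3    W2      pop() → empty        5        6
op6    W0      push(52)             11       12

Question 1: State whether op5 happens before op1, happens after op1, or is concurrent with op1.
after

op5 spans [9,10], op1 spans [1,2]
resp(op1)=2 < inv(op5)=9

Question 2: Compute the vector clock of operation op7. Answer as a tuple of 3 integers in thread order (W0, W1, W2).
(0, 1, 0)

op1 (invocation 1): nothing precedes it; W2's component alone gives (0, 0, 1)
op7 (invocation 13): nothing precedes it; W1's component alone gives (0, 1, 0)
op4 (invocation 7): nothing precedes it; W0's component alone gives (1, 0, 0)
op2, invoked 3, takes VC(op1)=(0, 0, 1) under max, adds 1 for W2 → (0, 0, 2)
op5, invoked 9, takes VC(op4)=(1, 0, 0) under max, adds 1 for W0 → (2, 0, 0)
op3, invoked 5, takes VC(op2)=(0, 0, 2) under max, adds 1 for W2 → (0, 0, 3)
op6, invoked 11, takes VC(op5)=(2, 0, 0) under max, adds 1 for W0 → (3, 0, 0)
op8, invoked 14, takes VC(op6)=(3, 0, 0) under max, adds 1 for W0 → (4, 0, 0)
target: VC(op7) = (0, 1, 0)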